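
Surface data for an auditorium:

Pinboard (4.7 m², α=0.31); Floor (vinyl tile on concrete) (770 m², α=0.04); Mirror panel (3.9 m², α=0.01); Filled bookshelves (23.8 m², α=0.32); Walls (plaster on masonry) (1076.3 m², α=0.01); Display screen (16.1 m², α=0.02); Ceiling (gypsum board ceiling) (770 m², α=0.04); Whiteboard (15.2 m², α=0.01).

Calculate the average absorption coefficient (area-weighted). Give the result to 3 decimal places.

S = Σ Sᵢ = 4.7 + 770 + 3.9 + 23.8 + 1076.3 + 16.1 + 770 + 15.2 = 2680.0 m².
Weighted sum Σ Sα = 81.949.
ᾱ = 81.949 / 2680.0 = 0.031.

0.031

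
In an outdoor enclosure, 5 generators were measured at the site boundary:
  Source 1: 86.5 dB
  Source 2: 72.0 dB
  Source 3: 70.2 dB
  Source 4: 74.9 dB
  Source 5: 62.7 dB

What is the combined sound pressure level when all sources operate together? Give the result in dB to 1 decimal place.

87.0 dB

Σ 10^(Lᵢ/10) = 5.058e+08.
Combined level = 10 log₁₀(5.058e+08) = 87.0 dB.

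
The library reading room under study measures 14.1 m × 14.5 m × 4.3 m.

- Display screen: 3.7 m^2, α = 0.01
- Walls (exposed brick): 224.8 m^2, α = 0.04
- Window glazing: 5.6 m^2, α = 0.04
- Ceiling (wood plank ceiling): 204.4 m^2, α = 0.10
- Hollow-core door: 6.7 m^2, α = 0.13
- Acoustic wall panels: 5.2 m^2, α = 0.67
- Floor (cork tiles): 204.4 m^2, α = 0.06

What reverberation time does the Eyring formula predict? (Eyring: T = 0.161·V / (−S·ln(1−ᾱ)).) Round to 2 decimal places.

Total surface area S = 3.7 + 224.8 + 5.6 + 204.4 + 6.7 + 5.2 + 204.4 = 654.8 m^2.
Σ(Sᵢαᵢ) = 3.7·0.01 + 224.8·0.04 + 5.6·0.04 + 204.4·0.10 + 6.7·0.13 + 5.2·0.67 + 204.4·0.06 = 46.312.
ᾱ = 46.312 / 654.8 = 0.0707.
−S·ln(1−ᾱ) = −654.8 × ln(1 − 0.0707) = 48.012.
V = 14.1 × 14.5 × 4.3 = 879.135 m³.
T = 0.161·V/[−S·ln(1−ᾱ)] = 0.161·879.135/48.012 = 2.95 s.

2.95 seconds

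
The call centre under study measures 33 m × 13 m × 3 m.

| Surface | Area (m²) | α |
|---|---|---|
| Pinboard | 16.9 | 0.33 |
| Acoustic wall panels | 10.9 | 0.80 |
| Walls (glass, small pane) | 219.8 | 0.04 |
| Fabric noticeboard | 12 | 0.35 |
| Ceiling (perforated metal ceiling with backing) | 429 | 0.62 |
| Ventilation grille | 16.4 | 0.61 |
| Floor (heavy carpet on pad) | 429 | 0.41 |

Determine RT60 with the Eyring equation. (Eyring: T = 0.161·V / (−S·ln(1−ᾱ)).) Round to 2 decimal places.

0.33 s

S = Σ Sᵢ = 1134.0 m².
Absorption A = 16.9×0.33 + 10.9×0.80 + 219.8×0.04 + 12×0.35 + 429×0.62 + 16.4×0.61 + 429×0.41 = 479.163 sabins.
ᾱ = 479.163 / 1134.0 = 0.4225.
−S·ln(1−ᾱ) = −1134.0 × ln(1 − 0.4225) = 622.619.
V = 33 × 13 × 3 = 1287 m³.
RT60 = 0.161 × 1287 / 622.619 = 0.33 s.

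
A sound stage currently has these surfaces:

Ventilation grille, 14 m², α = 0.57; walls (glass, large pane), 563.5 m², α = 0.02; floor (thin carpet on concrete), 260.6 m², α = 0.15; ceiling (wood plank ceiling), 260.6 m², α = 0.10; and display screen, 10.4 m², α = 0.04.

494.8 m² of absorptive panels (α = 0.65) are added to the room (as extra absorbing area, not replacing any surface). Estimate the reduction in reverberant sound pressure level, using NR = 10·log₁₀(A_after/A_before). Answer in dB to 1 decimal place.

Summing Sᵢαᵢ: 7.980 + 11.270 + 39.090 + 26.060 + 0.416 → A_before = 84.816 sabins.
Treatment contributes 494.8·0.65 = 321.620 sabins.
New total A_after = 406.436 sabins.
NR = 10·log₁₀(406.436/84.816) = 6.8 dB.

6.8 dB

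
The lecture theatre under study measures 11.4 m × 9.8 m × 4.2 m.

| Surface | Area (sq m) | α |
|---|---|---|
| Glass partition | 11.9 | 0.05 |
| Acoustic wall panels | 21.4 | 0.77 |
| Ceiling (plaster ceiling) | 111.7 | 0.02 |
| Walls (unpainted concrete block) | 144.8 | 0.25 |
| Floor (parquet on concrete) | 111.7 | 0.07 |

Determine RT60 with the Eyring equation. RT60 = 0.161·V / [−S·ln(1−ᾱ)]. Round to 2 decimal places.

Total surface area S = 11.9 + 21.4 + 111.7 + 144.8 + 111.7 = 401.5 sq m.
Absorption A = 11.9×0.05 + 21.4×0.77 + 111.7×0.02 + 144.8×0.25 + 111.7×0.07 = 63.326 sabins.
ᾱ = 63.326 / 401.5 = 0.1577.
−S·ln(1−ᾱ) = −401.5 × ln(1 − 0.1577) = 68.905.
V = 11.4 × 9.8 × 4.2 = 469.224 m³.
RT60 = 0.161 × 469.224 / 68.905 = 1.10 s.

1.10 s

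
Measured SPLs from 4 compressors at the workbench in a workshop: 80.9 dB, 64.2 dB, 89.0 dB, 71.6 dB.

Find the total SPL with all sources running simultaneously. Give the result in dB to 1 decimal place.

89.7 dB

Σ 10^(Lᵢ/10) = 9.344e+08.
L_total = 10·log₁₀(9.344e+08) = 89.7 dB.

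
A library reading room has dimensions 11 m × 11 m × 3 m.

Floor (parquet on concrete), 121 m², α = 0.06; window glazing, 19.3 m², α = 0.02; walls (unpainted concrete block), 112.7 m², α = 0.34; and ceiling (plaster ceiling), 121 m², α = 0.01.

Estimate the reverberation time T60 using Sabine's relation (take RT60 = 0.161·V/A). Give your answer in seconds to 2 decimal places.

Total absorption A = 121×0.06 + 19.3×0.02 + 112.7×0.34 + 121×0.01
  = 7.260 + 0.386 + 38.318 + 1.210 = 47.174 m² sabins.
V = 11·11·3 = 363 m³.
Sabine: RT60 = 0.161 × 363 / 47.174 = 1.24 s.

1.24 sec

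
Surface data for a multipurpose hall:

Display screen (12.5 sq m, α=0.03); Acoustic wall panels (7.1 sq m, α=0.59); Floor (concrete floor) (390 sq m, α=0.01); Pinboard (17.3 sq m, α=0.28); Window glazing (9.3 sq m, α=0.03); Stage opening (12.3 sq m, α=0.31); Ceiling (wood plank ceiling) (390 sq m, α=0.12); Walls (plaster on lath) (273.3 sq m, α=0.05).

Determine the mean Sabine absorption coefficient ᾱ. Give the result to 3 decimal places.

S = Σ Sᵢ = 12.5 + 7.1 + 390 + 17.3 + 9.3 + 12.3 + 390 + 273.3 = 1111.8 sq m.
Weighted sum Σ Sα = 77.865.
ᾱ = A/S = 0.070.

0.070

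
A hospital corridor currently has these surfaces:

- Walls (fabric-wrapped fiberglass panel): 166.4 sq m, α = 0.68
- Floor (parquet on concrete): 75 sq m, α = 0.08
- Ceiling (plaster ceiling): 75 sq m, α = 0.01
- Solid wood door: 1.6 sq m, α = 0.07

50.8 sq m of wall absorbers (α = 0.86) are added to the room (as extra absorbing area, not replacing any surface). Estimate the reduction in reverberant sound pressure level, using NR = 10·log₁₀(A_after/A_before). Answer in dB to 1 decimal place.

1.3 dB

Equivalent absorption area: A_before = 166.4×0.68 + 75×0.08 + 75×0.01 + 1.6×0.07 = 120.014 sq m.
Added absorption = 50.8 × 0.86 = 43.688 sabins.
A_after = 120.014 + 43.688 = 163.702 sabins.
NR = 10·log₁₀(163.702/120.014) = 1.3 dB.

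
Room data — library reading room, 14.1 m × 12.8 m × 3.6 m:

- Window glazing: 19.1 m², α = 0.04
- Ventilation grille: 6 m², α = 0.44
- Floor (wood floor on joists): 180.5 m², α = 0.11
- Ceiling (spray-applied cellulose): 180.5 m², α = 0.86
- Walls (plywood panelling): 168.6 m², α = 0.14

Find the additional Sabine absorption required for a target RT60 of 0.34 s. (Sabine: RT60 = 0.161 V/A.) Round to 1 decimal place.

Summing Sᵢαᵢ: 0.764 + 2.640 + 19.855 + 155.230 + 23.604 → A₁ = 202.093 sabins.
Target A₂ = 0.161·649.728/0.34 = 307.665 sabins (V = 649.728 m³).
Shortfall: 307.665 − 202.093 = 105.6 sabins.

105.6 sabins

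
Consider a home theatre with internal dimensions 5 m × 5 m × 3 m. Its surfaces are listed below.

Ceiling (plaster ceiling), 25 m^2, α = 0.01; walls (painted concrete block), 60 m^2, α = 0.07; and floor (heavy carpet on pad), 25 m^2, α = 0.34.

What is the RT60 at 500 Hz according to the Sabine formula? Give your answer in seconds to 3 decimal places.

Equivalent absorption area: A = 25·0.01 + 60·0.07 + 25·0.34 = 12.950 m^2.
V = 5·5·3 = 75 m³.
Sabine: RT60 = 0.161 × 75 / 12.950 = 0.932 s.

0.932 sec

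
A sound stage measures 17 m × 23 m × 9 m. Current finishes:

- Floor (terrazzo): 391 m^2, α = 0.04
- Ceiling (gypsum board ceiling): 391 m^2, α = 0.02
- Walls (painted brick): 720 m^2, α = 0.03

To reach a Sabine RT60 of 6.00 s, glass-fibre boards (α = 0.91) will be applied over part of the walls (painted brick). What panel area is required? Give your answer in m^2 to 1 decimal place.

56.1

Summing Sᵢαᵢ: 15.640 + 7.820 + 21.600 → A₁ = 45.060 sabins.
Required A₂ = 0.161·3519/6.00 = 94.426 sabins.
ΔA needed = 94.426 − 45.060 = 49.366 sabins.
Net gain per m^2: Δα = 0.91 − 0.03 = 0.88.
Area = ΔA/Δα = 49.366/0.88 = 56.1 m^2.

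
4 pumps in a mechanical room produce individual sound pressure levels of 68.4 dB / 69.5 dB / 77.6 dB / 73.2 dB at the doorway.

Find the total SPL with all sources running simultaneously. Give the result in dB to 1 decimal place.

Converting to relative power and adding: 10^(68.4/10) + 10^(69.5/10) + 10^(77.6/10) + 10^(73.2/10) = 9.427e+07.
L_total = 10·log₁₀(9.427e+07) = 79.7 dB.

79.7 dB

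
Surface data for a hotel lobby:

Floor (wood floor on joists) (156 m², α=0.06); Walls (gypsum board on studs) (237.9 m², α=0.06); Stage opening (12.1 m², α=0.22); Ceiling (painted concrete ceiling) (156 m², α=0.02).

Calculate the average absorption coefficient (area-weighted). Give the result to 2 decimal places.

S = Σ Sᵢ = 156 + 237.9 + 12.1 + 156 = 562.0 m².
Σ(Sᵢαᵢ) = 156·0.06 + 237.9·0.06 + 12.1·0.22 + 156·0.02 = 29.416.
ᾱ = A/S = 0.05.

0.05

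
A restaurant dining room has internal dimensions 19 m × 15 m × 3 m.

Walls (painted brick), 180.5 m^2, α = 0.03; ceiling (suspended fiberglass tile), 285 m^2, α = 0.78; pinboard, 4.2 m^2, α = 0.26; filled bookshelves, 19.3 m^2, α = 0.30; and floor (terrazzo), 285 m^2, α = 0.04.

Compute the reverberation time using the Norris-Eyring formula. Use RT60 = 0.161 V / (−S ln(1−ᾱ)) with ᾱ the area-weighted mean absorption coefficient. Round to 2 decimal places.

S = Σ Sᵢ = 774.0 m^2.
Σ(Sᵢαᵢ) = 180.5·0.03 + 285·0.78 + 4.2·0.26 + 19.3·0.30 + 285·0.04 = 245.997.
Mean coefficient ᾱ = A/S = 0.3178.
Eyring denominator: −S ln(1−ᾱ) = 296.003.
V = 19 × 15 × 3 = 855 m³.
RT60 = 0.161 × 855 / 296.003 = 0.47 s.

0.47 sec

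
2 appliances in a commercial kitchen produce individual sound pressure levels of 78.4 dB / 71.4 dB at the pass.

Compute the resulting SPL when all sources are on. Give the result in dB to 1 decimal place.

Sum in the linear (power) domain: Σ 10^(Lᵢ/10) = 10^(78.4/10) + 10^(71.4/10) = 8.299e+07.
Back to dB: 10·log₁₀ Σ = 79.2 dB.

79.2 dB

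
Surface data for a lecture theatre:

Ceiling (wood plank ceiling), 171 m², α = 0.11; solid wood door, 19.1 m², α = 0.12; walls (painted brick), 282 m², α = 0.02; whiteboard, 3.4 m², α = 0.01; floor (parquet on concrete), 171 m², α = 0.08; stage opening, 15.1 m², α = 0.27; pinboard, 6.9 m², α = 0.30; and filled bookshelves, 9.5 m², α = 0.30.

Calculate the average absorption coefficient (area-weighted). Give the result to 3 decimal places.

0.073

Total surface area S = 678.0 m².
Weighted sum Σ Sα = 49.453.
ᾱ = 49.453 / 678.0 = 0.073.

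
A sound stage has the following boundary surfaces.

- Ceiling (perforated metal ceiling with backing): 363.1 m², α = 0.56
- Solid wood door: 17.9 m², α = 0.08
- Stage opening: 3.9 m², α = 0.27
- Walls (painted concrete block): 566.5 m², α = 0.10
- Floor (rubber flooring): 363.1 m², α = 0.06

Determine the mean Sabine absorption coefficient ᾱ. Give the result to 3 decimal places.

0.216

Total surface area S = 1314.5 m².
Σ(Sᵢαᵢ) = 363.1*0.56 + 17.9*0.08 + 3.9*0.27 + 566.5*0.10 + 363.1*0.06 = 284.257.
ᾱ = 284.257 / 1314.5 = 0.216.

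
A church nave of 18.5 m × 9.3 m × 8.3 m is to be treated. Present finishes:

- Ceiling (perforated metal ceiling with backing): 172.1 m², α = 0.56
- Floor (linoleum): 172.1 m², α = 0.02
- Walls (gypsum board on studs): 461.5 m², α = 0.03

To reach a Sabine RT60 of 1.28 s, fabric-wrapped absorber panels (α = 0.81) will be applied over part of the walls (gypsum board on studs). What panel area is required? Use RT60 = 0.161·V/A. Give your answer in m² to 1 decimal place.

84.6

Total absorption A₁ = 172.1·0.56 + 172.1·0.02 + 461.5·0.03
  = 96.376 + 3.442 + 13.845 = 113.663 m² sabins.
V = 1428.015 m³. Target absorption A₂ = 0.161 × 1428.015 / 1.28 = 179.618 sabins.
Absorption to add: 179.618 − 113.663 = 65.955 sabins.
Net gain per m²: Δα = 0.81 − 0.03 = 0.78.
Panel area = 65.955 / 0.78 = 84.6 m².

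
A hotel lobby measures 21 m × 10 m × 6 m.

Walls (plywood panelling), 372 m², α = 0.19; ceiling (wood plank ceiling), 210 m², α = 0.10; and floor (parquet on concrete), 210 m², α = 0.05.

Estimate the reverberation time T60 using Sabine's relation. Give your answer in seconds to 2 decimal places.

1.99 sec

Total absorption A = 372×0.19 + 210×0.10 + 210×0.05
  = 70.680 + 21.000 + 10.500 = 102.180 m² sabins.
Room volume: 1260 m³.
RT60 = 0.161 · V / A = 0.161 × 1260 / 102.180 = 1.99 s.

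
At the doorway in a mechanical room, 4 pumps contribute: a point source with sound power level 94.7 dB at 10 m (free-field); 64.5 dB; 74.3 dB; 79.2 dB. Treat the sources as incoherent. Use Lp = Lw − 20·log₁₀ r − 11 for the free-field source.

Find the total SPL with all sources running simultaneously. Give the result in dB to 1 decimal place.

80.6 dB

Source at 10 m: Lp = 94.7 − 20·log₁₀(10) − 11 = 63.7 dB.
Converting to relative power and adding: 10^(63.7/10) + 10^(64.5/10) + 10^(74.3/10) + 10^(79.2/10) = 1.153e+08.
L_total = 10·log₁₀(1.153e+08) = 80.6 dB.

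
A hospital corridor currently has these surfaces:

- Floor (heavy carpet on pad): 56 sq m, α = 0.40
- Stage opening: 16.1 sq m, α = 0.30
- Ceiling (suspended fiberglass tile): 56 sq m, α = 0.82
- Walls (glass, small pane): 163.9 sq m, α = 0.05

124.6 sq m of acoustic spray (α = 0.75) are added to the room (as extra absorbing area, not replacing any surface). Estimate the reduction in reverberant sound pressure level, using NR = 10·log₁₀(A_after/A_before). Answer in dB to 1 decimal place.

Summing Sᵢαᵢ: 22.400 + 4.830 + 45.920 + 8.195 → A_before = 81.345 sabins.
Treatment contributes 124.6·0.75 = 93.450 sabins.
A_after = 81.345 + 93.450 = 174.795 sabins.
Reduction = 10 log₁₀(A_after/A_before) = 10 log₁₀(2.1488) = 3.3 dB.

3.3 dB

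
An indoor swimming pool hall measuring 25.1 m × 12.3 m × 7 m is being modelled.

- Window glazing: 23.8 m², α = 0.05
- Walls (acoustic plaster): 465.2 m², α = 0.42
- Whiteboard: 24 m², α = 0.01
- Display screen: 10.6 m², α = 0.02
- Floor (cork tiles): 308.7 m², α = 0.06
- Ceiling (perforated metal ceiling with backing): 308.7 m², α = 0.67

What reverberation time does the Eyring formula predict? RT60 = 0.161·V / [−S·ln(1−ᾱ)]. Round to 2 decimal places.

0.66 s

S = Σ Sᵢ = 1141.0 m².
Σ(Sᵢαᵢ) = 23.8×0.05 + 465.2×0.42 + 24×0.01 + 10.6×0.02 + 308.7×0.06 + 308.7×0.67 = 422.377.
Mean coefficient ᾱ = A/S = 0.3702.
Eyring denominator: −S ln(1−ᾱ) = 527.545.
V = 25.1 × 12.3 × 7 = 2161.11 m³.
T = 0.161·V/[−S·ln(1−ᾱ)] = 0.161·2161.11/527.545 = 0.66 s.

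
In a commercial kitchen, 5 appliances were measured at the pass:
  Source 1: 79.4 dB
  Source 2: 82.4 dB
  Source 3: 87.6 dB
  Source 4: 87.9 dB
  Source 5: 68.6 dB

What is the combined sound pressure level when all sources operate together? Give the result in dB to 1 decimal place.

Converting to relative power and adding: 10^(79.4/10) + 10^(82.4/10) + 10^(87.6/10) + 10^(87.9/10) + 10^(68.6/10) = 1.46e+09.
Combined level = 10 log₁₀(1.46e+09) = 91.6 dB.

91.6 dB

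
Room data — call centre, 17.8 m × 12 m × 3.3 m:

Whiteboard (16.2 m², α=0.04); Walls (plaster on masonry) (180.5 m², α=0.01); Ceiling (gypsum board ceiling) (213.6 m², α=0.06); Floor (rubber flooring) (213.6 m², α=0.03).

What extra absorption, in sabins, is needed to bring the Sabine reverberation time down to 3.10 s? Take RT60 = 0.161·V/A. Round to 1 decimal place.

14.9 sabins

A₁ = Σ Sᵢαᵢ = 16.2*0.04 + 180.5*0.01 + 213.6*0.06 + 213.6*0.03 = 21.677 sabins.
Target A₂ = 0.161·704.88/3.10 = 36.608 sabins (V = 704.88 m³).
Additional absorption ΔA = 36.608 − 21.677 = 14.9 sabins.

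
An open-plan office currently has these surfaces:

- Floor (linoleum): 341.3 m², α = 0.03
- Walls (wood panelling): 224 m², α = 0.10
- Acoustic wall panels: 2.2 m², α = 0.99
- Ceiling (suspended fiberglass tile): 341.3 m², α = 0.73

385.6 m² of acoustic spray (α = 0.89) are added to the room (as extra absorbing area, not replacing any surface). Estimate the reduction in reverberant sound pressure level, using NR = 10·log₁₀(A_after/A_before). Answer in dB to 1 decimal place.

3.4 dB

Total absorption A_before = 341.3*0.03 + 224*0.10 + 2.2*0.99 + 341.3*0.73
  = 10.239 + 22.400 + 2.178 + 249.149 = 283.966 m² sabins.
Added absorption = 385.6 × 0.89 = 343.184 sabins.
A_after = 283.966 + 343.184 = 627.150 sabins.
Reduction = 10 log₁₀(A_after/A_before) = 10 log₁₀(2.2085) = 3.4 dB.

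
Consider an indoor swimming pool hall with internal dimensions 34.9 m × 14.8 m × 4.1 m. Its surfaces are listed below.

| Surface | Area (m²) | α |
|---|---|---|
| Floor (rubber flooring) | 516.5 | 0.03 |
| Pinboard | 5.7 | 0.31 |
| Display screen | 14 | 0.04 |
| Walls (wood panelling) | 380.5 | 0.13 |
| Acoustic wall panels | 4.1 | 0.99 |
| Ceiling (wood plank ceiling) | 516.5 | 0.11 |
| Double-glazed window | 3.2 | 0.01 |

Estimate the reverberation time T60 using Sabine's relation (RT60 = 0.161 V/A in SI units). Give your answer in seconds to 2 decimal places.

2.66 seconds

Summing Sᵢαᵢ: 15.495 + 1.767 + 0.560 + 49.465 + 4.059 + 56.815 + 0.032 → A = 128.193 sabins.
Room volume: 2117.732 m³.
T = 0.161 V/A = 0.161·2117.732/128.193 = 2.66 s.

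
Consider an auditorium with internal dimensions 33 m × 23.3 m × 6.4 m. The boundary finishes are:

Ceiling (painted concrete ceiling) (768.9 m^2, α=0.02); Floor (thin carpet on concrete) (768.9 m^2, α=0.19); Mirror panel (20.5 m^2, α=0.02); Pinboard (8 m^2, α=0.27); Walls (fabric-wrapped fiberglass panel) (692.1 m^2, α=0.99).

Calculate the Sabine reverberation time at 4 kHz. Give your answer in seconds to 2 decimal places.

0.93 s

Equivalent absorption area: A = 768.9×0.02 + 768.9×0.19 + 20.5×0.02 + 8×0.27 + 692.1×0.99 = 849.218 m^2.
Room volume: 4920.96 m³.
RT60 = 0.161 · V / A = 0.161 × 4920.96 / 849.218 = 0.93 s.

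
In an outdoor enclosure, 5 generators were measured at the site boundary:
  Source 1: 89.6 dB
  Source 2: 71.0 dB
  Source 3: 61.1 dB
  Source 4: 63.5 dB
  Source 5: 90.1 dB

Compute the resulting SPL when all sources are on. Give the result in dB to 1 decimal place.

92.9 dB

Converting to relative power and adding: 10^(89.6/10) + 10^(71.0/10) + 10^(61.1/10) + 10^(63.5/10) + 10^(90.1/10) = 1.951e+09.
Combined level = 10 log₁₀(1.951e+09) = 92.9 dB.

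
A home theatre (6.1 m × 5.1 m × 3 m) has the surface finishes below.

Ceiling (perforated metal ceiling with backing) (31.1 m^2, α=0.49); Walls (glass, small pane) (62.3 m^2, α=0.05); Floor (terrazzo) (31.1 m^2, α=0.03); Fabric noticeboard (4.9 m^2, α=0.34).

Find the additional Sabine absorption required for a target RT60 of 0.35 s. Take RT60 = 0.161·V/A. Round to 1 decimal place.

22.0 sabins

Equivalent absorption area: A₁ = 31.1*0.49 + 62.3*0.05 + 31.1*0.03 + 4.9*0.34 = 20.953 m^2.
Target A₂ = 0.161·93.33/0.35 = 42.932 sabins (V = 93.33 m³).
Shortfall: 42.932 − 20.953 = 22.0 sabins.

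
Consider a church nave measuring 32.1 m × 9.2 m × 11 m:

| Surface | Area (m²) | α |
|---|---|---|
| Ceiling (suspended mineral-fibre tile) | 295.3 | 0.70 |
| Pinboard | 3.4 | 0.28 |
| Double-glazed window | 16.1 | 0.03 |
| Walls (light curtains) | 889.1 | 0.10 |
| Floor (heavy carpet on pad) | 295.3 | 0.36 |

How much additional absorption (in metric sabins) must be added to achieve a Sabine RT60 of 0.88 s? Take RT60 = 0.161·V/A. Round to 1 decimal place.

191.0 sabins

Equivalent absorption area: A₁ = 295.3·0.70 + 3.4·0.28 + 16.1·0.03 + 889.1·0.10 + 295.3·0.36 = 403.363 m².
V = 3248.52 m³. Required absorption A₂ = 0.161 × 3248.52 / 0.88 = 594.332 sabins.
Shortfall: 594.332 − 403.363 = 191.0 sabins.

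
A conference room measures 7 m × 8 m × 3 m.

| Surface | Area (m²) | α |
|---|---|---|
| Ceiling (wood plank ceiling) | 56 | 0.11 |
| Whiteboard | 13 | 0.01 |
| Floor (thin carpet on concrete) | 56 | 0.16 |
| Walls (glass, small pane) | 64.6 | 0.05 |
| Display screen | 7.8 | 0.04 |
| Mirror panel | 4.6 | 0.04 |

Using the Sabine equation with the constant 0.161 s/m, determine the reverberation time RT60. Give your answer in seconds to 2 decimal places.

Total absorption A = 56×0.11 + 13×0.01 + 56×0.16 + 64.6×0.05 + 7.8×0.04 + 4.6×0.04
  = 6.160 + 0.130 + 8.960 + 3.230 + 0.312 + 0.184 = 18.976 m² sabins.
V = 7·8·3 = 168 m³.
T = 0.161 V/A = 0.161·168/18.976 = 1.43 s.

1.43 sec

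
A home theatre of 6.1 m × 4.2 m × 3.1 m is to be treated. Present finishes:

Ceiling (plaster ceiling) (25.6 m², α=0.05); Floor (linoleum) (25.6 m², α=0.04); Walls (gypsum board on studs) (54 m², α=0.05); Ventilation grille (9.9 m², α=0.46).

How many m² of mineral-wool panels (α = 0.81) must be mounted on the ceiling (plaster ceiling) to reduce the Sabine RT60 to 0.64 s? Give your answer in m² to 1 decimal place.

13.7

Summing Sᵢαᵢ: 1.280 + 1.024 + 2.700 + 4.554 → A₁ = 9.558 sabins.
Required A₂ = 0.161·79.422/0.64 = 19.980 sabins.
ΔA needed = 19.980 − 9.558 = 10.422 sabins.
Net gain per m²: Δα = 0.81 − 0.05 = 0.76.
Panel area = 10.422 / 0.76 = 13.7 m².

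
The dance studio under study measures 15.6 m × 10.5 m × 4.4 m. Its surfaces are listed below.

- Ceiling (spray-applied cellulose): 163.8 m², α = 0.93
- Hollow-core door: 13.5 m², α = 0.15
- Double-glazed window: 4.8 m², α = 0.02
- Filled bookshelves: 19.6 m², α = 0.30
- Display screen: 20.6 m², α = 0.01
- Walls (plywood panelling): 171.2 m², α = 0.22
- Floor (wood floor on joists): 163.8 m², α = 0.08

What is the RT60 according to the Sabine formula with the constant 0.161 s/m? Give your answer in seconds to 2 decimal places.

0.55 sec

Equivalent absorption area: A = 163.8×0.93 + 13.5×0.15 + 4.8×0.02 + 19.6×0.30 + 20.6×0.01 + 171.2×0.22 + 163.8×0.08 = 211.309 m².
Room volume: 720.72 m³.
Sabine: RT60 = 0.161 × 720.72 / 211.309 = 0.55 s.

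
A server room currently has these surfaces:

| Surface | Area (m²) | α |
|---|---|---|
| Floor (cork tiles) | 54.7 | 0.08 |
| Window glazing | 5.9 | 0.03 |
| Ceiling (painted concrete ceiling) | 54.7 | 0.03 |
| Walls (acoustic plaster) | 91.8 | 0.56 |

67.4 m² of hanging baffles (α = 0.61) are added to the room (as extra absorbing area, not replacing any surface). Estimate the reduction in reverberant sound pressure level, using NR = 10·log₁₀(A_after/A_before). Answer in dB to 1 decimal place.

A_before = Σ Sᵢαᵢ = 54.7·0.08 + 5.9·0.03 + 54.7·0.03 + 91.8·0.56 = 57.602 sabins.
Treatment contributes 67.4·0.61 = 41.114 sabins.
New total A_after = 98.716 sabins.
Reduction = 10 log₁₀(A_after/A_before) = 10 log₁₀(1.7138) = 2.3 dB.

2.3 dB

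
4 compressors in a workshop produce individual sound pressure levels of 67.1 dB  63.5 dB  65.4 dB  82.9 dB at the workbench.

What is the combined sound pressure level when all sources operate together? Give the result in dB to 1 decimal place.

Sum in the linear (power) domain: Σ 10^(Lᵢ/10) = 10^(67.1/10) + 10^(63.5/10) + 10^(65.4/10) + 10^(82.9/10) = 2.058e+08.
Back to dB: 10·log₁₀ Σ = 83.1 dB.

83.1 dB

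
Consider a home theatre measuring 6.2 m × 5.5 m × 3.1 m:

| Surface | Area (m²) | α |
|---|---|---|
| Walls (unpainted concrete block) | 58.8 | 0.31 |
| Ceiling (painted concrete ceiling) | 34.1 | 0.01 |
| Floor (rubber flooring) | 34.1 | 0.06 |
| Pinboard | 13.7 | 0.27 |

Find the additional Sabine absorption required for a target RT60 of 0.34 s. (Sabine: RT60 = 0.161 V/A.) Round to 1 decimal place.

25.7 sabins

Total absorption A₁ = 58.8*0.31 + 34.1*0.01 + 34.1*0.06 + 13.7*0.27
  = 18.228 + 0.341 + 2.046 + 3.699 = 24.314 m² sabins.
V = 105.71 m³. Required absorption A₂ = 0.161 × 105.71 / 0.34 = 50.057 sabins.
Shortfall: 50.057 − 24.314 = 25.7 sabins.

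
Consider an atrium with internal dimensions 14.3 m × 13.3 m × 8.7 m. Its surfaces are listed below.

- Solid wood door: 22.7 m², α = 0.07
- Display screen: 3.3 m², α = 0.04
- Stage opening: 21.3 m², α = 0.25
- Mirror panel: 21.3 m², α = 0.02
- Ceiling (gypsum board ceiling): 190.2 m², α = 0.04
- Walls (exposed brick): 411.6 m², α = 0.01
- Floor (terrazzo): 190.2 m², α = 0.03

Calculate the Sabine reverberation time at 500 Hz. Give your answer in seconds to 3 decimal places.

A = Σ Sᵢαᵢ = 22.7·0.07 + 3.3·0.04 + 21.3·0.25 + 21.3·0.02 + 190.2·0.04 + 411.6·0.01 + 190.2·0.03 = 24.902 sabins.
Room volume: 1654.653 m³.
RT60 = 0.161 · V / A = 0.161 × 1654.653 / 24.902 = 10.698 s.

10.698 seconds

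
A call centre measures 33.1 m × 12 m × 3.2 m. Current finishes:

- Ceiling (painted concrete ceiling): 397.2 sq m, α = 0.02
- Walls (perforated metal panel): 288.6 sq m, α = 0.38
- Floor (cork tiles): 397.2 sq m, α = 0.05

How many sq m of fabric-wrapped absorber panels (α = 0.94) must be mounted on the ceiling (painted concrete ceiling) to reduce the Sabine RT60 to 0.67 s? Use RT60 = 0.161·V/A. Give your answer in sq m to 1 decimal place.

182.6

Total absorption A₁ = 397.2*0.02 + 288.6*0.38 + 397.2*0.05
  = 7.944 + 109.668 + 19.860 = 137.472 sq m sabins.
Required A₂ = 0.161·1271.04/0.67 = 305.429 sabins.
ΔA needed = 305.429 − 137.472 = 167.957 sabins.
Each sq m of panel replacing the ceiling (painted concrete ceiling) adds (0.94 − 0.02) = 0.92 sabins.
Area = ΔA/Δα = 167.957/0.92 = 182.6 sq m.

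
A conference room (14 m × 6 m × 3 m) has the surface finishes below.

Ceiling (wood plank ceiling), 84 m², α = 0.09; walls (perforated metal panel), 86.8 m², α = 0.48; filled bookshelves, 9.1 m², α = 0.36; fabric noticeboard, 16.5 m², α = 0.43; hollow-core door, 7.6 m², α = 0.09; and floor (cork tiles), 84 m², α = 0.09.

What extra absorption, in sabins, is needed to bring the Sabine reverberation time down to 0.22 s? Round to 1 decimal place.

116.6 sabins

Total absorption A₁ = 84*0.09 + 86.8*0.48 + 9.1*0.36 + 16.5*0.43 + 7.6*0.09 + 84*0.09
  = 7.560 + 41.664 + 3.276 + 7.095 + 0.684 + 7.560 = 67.839 m² sabins.
Target A₂ = 0.161·252/0.22 = 184.418 sabins (V = 252 m³).
Shortfall: 184.418 − 67.839 = 116.6 sabins.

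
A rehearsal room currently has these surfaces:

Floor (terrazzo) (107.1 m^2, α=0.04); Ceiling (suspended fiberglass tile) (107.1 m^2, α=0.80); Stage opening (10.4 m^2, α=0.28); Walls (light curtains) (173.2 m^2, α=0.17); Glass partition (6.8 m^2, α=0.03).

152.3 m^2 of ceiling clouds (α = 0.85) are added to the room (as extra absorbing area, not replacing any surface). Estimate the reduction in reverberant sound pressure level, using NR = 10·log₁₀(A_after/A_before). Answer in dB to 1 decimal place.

3.1 dB

A_before = Σ Sᵢαᵢ = 107.1*0.04 + 107.1*0.80 + 10.4*0.28 + 173.2*0.17 + 6.8*0.03 = 122.524 sabins.
Added absorption = 152.3 × 0.85 = 129.455 sabins.
A_after = 122.524 + 129.455 = 251.979 sabins.
Reduction = 10 log₁₀(A_after/A_before) = 10 log₁₀(2.0566) = 3.1 dB.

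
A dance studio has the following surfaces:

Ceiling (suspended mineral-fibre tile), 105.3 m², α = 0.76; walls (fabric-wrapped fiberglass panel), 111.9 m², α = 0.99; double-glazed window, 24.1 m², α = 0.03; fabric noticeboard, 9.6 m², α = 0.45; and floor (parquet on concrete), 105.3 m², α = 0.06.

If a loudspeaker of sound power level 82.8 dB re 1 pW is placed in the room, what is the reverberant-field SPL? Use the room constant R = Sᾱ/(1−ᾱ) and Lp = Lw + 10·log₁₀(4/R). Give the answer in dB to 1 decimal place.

62.1 dB

Σ(Sᵢαᵢ) = 105.3·0.76 + 111.9·0.99 + 24.1·0.03 + 9.6·0.45 + 105.3·0.06 = 202.170; total area S = 356.2 m².
ᾱ = 0.5676, so room constant R = A/(1−ᾱ) = 467.553 m².
Lp = Lw + 10 log₁₀(4/R) = 82.8 -20.68 = 62.1 dB.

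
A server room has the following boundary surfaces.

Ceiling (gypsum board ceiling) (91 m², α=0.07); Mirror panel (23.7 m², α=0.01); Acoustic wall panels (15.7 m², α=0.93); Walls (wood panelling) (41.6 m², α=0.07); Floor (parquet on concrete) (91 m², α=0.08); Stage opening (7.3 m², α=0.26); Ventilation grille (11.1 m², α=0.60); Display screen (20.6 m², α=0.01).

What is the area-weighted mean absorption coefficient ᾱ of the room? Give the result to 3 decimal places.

S = Σ Sᵢ = 91 + 23.7 + 15.7 + 41.6 + 91 + 7.3 + 11.1 + 20.6 = 302.0 m².
Weighted sum Σ Sα = 40.164.
ᾱ = 40.164 / 302.0 = 0.133.

0.133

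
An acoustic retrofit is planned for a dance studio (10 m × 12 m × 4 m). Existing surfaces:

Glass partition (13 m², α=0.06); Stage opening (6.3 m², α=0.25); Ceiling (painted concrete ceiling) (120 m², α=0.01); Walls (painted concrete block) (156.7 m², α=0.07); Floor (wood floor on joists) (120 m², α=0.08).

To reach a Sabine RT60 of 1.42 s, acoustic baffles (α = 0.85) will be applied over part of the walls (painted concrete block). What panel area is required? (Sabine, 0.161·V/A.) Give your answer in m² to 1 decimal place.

38.8

A₁ = Σ Sᵢαᵢ = 13*0.06 + 6.3*0.25 + 120*0.01 + 156.7*0.07 + 120*0.08 = 24.124 sabins.
Required A₂ = 0.161·480/1.42 = 54.423 sabins.
Absorption to add: 54.423 − 24.124 = 30.299 sabins.
Each m² of panel replacing the walls (painted concrete block) adds (0.85 − 0.07) = 0.78 sabins.
Area = ΔA/Δα = 30.299/0.78 = 38.8 m².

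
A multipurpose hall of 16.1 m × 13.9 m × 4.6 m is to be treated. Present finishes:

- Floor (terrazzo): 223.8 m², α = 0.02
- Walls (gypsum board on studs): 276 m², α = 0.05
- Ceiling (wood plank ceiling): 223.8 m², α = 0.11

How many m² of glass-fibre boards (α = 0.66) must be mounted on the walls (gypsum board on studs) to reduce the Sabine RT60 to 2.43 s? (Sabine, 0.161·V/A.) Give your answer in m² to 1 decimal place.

Equivalent absorption area: A₁ = 223.8·0.02 + 276·0.05 + 223.8·0.11 = 42.894 m².
Required A₂ = 0.161·1029.434/2.43 = 68.205 sabins.
Absorption to add: 68.205 − 42.894 = 25.311 sabins.
Net gain per m²: Δα = 0.66 − 0.05 = 0.61.
Panel area = 25.311 / 0.61 = 41.5 m².

41.5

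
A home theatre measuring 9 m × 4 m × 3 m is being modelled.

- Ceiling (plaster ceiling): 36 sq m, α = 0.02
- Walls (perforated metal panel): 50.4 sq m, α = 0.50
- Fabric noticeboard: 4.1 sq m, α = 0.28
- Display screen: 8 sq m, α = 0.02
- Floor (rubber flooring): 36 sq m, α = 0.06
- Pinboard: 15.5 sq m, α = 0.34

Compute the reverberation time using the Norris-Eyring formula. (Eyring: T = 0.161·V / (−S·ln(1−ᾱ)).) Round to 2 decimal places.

0.44 seconds

S = Σ Sᵢ = 150.0 sq m.
Σ(Sᵢαᵢ) = 36·0.02 + 50.4·0.50 + 4.1·0.28 + 8·0.02 + 36·0.06 + 15.5·0.34 = 34.658.
ᾱ = 34.658 / 150.0 = 0.2311.
−S·ln(1−ᾱ) = −150.0 × ln(1 − 0.2311) = 39.419.
V = 9 × 4 × 3 = 108 m³.
RT60 = 0.161 × 108 / 39.419 = 0.44 s.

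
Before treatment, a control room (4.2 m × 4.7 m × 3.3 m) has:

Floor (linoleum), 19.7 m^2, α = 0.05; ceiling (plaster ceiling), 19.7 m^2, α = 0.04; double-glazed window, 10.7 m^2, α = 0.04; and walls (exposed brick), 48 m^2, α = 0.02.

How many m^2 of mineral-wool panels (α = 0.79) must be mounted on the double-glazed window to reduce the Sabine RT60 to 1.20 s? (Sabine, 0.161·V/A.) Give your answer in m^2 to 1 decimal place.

Summing Sᵢαᵢ: 0.985 + 0.788 + 0.428 + 0.960 → A₁ = 3.161 sabins.
V = 65.142 m³. Target absorption A₂ = 0.161 × 65.142 / 1.20 = 8.740 sabins.
Absorption to add: 8.740 − 3.161 = 5.579 sabins.
Each m^2 of panel replacing the double-glazed window adds (0.79 − 0.04) = 0.75 sabins.
Area = ΔA/Δα = 5.579/0.75 = 7.4 m^2.

7.4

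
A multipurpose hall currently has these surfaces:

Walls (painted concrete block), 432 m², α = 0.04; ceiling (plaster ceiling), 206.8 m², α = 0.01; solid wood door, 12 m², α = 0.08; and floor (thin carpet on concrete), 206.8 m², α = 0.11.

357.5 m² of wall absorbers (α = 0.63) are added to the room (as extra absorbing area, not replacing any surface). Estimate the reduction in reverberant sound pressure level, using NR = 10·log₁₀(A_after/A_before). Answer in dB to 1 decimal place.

7.9 dB

Total absorption A_before = 432·0.04 + 206.8·0.01 + 12·0.08 + 206.8·0.11
  = 17.280 + 2.068 + 0.960 + 22.748 = 43.056 m² sabins.
Added absorption = 357.5 × 0.63 = 225.225 sabins.
New total A_after = 268.281 sabins.
NR = 10·log₁₀(268.281/43.056) = 7.9 dB.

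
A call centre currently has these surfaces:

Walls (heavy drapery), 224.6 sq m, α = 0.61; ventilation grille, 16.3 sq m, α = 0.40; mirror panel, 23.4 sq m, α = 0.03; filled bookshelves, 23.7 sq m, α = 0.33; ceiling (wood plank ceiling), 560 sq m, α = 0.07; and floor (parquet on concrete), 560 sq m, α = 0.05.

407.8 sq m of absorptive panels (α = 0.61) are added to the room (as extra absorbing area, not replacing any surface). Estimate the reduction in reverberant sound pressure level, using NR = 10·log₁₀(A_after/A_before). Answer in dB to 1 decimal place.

Total absorption A_before = 224.6·0.61 + 16.3·0.40 + 23.4·0.03 + 23.7·0.33 + 560·0.07 + 560·0.05
  = 137.006 + 6.520 + 0.702 + 7.821 + 39.200 + 28.000 = 219.249 sq m sabins.
Treatment contributes 407.8·0.61 = 248.758 sabins.
A_after = 219.249 + 248.758 = 468.007 sabins.
NR = 10·log₁₀(468.007/219.249) = 3.3 dB.

3.3 dB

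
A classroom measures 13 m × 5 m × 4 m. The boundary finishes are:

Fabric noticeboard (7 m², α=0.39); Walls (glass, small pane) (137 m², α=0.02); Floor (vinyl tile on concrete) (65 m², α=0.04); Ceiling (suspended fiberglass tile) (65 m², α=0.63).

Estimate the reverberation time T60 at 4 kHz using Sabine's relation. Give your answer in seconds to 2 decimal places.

Summing Sᵢαᵢ: 2.730 + 2.740 + 2.600 + 40.950 → A = 49.020 sabins.
Room volume: 260 m³.
RT60 = 0.161 · V / A = 0.161 × 260 / 49.020 = 0.85 s.

0.85 s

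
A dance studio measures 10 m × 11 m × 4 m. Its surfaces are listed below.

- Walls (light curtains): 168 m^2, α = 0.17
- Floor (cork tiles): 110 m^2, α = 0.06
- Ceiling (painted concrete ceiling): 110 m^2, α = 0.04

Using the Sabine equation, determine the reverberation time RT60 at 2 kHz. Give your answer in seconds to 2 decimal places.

Equivalent absorption area: A = 168×0.17 + 110×0.06 + 110×0.04 = 39.560 m^2.
V = 10·11·4 = 440 m³.
T = 0.161 V/A = 0.161·440/39.560 = 1.79 s.

1.79 s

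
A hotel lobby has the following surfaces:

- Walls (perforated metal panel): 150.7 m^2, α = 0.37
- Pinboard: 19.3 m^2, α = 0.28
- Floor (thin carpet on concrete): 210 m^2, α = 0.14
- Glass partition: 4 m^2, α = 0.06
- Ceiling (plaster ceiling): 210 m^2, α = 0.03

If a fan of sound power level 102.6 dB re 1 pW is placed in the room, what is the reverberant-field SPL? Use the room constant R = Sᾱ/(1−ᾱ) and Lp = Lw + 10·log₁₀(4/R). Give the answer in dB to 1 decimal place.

Σ(Sᵢαᵢ) = 150.7×0.37 + 19.3×0.28 + 210×0.14 + 4×0.06 + 210×0.03 = 97.103; total area S = 594.0 m^2.
ᾱ = 0.1635, so room constant R = A/(1−ᾱ) = 116.082 m^2.
Lp = Lw + 10 log₁₀(4/R) = 102.6 -14.63 = 88.0 dB.

88.0 dB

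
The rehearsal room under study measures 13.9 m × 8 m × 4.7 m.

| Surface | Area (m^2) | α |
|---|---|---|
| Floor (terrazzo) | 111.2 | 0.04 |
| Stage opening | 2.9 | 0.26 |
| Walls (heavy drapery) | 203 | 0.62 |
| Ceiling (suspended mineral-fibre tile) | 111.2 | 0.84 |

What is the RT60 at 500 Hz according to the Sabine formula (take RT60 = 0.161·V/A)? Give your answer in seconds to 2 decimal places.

0.37 sec

A = Σ Sᵢαᵢ = 111.2*0.04 + 2.9*0.26 + 203*0.62 + 111.2*0.84 = 224.470 sabins.
V = 13.9·8·4.7 = 522.64 m³.
T = 0.161 V/A = 0.161·522.64/224.470 = 0.37 s.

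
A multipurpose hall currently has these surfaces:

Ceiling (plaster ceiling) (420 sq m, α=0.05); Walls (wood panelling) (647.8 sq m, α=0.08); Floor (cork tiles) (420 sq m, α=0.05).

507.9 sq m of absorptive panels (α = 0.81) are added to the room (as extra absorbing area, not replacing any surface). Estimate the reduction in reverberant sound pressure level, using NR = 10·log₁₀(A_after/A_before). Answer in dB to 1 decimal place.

7.3 dB

Total absorption A_before = 420*0.05 + 647.8*0.08 + 420*0.05
  = 21.000 + 51.824 + 21.000 = 93.824 sq m sabins.
Treatment contributes 507.9·0.81 = 411.399 sabins.
New total A_after = 505.223 sabins.
NR = 10·log₁₀(505.223/93.824) = 7.3 dB.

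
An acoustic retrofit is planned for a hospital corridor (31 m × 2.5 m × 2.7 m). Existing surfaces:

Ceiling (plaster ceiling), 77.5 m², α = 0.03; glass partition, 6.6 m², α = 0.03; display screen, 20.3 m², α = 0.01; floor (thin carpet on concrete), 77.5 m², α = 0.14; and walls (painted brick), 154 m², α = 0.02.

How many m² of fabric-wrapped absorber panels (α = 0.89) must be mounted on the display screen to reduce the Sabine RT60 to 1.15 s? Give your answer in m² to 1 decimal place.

Total absorption A₁ = 77.5·0.03 + 6.6·0.03 + 20.3·0.01 + 77.5·0.14 + 154·0.02
  = 2.325 + 0.198 + 0.203 + 10.850 + 3.080 = 16.656 m² sabins.
V = 209.25 m³. Target absorption A₂ = 0.161 × 209.25 / 1.15 = 29.295 sabins.
Absorption to add: 29.295 − 16.656 = 12.639 sabins.
Each m² of panel replacing the display screen adds (0.89 − 0.01) = 0.88 sabins.
Panel area = 12.639 / 0.88 = 14.4 m².

14.4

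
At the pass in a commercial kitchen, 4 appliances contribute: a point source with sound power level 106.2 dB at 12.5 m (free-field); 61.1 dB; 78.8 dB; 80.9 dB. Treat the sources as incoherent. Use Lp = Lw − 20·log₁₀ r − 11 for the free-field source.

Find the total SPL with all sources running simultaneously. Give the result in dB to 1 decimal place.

83.5 dB

Source at 12.5 m: Lp = 106.2 − 20·log₁₀(12.5) − 11 = 73.3 dB.
Converting to relative power and adding: 10^(73.3/10) + 10^(61.1/10) + 10^(78.8/10) + 10^(80.9/10) = 2.216e+08.
Combined level = 10 log₁₀(2.216e+08) = 83.5 dB.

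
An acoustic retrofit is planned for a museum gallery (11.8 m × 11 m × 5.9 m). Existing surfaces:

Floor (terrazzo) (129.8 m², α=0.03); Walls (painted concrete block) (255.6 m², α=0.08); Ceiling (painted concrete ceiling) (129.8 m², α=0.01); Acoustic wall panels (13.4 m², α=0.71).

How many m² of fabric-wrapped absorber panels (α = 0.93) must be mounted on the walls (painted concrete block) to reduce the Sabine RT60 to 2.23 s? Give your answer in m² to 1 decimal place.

Summing Sᵢαᵢ: 3.894 + 20.448 + 1.298 + 9.514 → A₁ = 35.154 sabins.
V = 765.82 m³. Target absorption A₂ = 0.161 × 765.82 / 2.23 = 55.290 sabins.
Absorption to add: 55.290 − 35.154 = 20.136 sabins.
Each m² of panel replacing the walls (painted concrete block) adds (0.93 − 0.08) = 0.85 sabins.
Panel area = 20.136 / 0.85 = 23.7 m².

23.7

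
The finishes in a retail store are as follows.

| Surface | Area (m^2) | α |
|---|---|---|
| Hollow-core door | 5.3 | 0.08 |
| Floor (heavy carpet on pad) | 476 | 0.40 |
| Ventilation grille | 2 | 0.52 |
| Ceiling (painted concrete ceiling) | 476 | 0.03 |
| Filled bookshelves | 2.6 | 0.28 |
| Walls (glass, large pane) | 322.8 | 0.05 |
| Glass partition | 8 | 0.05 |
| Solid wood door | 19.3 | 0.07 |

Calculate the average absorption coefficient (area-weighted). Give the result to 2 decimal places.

S = Σ Sᵢ = 5.3 + 476 + 2 + 476 + 2.6 + 322.8 + 8 + 19.3 = 1312.0 m^2.
A = 5.3×0.08 + 476×0.40 + 2×0.52 + 476×0.03 + 2.6×0.28 + 322.8×0.05 + 8×0.05 + 19.3×0.07 = 224.763 sabins.
ᾱ = A/S = 0.17.

0.17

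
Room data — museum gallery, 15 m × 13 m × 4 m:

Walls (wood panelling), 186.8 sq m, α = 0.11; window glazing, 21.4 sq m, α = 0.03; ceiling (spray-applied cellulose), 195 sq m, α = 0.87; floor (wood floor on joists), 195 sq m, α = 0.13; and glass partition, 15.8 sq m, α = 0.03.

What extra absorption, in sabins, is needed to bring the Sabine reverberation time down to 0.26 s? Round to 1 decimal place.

266.3 sabins

A₁ = Σ Sᵢαᵢ = 186.8×0.11 + 21.4×0.03 + 195×0.87 + 195×0.13 + 15.8×0.03 = 216.664 sabins.
For T = 0.26 s, need A₂ = 0.161·V/T = 0.161·780/0.26 = 483.000 sabins.
Shortfall: 483.000 − 216.664 = 266.3 sabins.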